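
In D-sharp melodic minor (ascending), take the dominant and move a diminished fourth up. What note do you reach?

The dominant of D# melodic minor (ascending) is A#.
A diminished fourth (4 semitones) above A# lands on the letter D, giving D.

D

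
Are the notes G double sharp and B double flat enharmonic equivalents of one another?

G## = pitch class 9 and Bbb = pitch class 9 — the same pitch class, so they are enharmonic equivalents.

Yes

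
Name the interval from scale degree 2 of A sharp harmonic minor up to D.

Scale degree 2 of A# harmonic minor is B#.
B# up to D: letters B→D make it a third; 2 semitones makes it diminished.

diminished third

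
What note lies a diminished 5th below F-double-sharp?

B##

F down a perfect fifth is Bb, so the target letter is B.
From F##, a diminished fifth is 6 semitones down: B##.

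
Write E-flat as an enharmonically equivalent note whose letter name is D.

Plain D sits 1 semitone below Eb, so on the letter D the same pitch needs a sharp: D#.

D#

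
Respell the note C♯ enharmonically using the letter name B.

C# is pitch class 1. The letter B alone is pitch class 11.
To reach pitch class 1 from B requires an offset of +2 semitones, i.e. double sharp: B##.

B##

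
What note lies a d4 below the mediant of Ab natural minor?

G

The mediant of Ab natural minor is Cb.
A diminished fourth (4 semitones) below Cb lands on the letter G, giving G.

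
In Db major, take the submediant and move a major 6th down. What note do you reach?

Db

The submediant of Db major is Bb.
A major sixth (9 semitones) below Bb lands on the letter D, giving Db.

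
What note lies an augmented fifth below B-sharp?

B down a perfect fifth is E, so the target letter is E.
From B#, an augmented fifth is 8 semitones down: E.

E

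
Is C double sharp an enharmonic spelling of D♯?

No

C## is pitch class 2; D# is pitch class 3.
The pitch classes differ (2 vs. 3), so they are not enharmonic equivalents.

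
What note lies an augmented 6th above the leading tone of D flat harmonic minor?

A#

The leading tone of Db harmonic minor is C.
An augmented sixth (10 semitones) above C lands on the letter A, giving A#.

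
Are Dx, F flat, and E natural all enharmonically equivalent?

D## is pitch class 4; Fb is pitch class 4; E is pitch class 4.
All spellings map to pitch class 4, so they are enharmonically equivalent.

Yes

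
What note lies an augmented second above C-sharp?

C up a major second is D, so the target letter is D.
From C#, an augmented second is 3 semitones up: D##.

D##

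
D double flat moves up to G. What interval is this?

doubly augmented fourth

Counting letters D–E–F–G gives a fourth.
Dbb→G = 7 semitones, 2 wider than the perfect fourth (5), so doubly augmented.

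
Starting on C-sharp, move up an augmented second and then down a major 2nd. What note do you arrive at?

An augmented second up from C# is D## (letter D, 3 semitones up).
A major second down from D## is C## (letter C, 2 semitones down).

C##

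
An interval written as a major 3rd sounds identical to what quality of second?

A major third spans 4 semitones.
A second spanning 4 semitones is doubly augmented (the major second is 2).

doubly augmented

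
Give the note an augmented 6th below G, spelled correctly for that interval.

A sixth below G lands on the letter B.
An augmented sixth spans 10 semitones, so G moves to pitch class 9. On the letter B that is Bbb.

Bbb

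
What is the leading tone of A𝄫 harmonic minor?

Degree 7 takes the letter 6 steps above A, which is G.
In harmonic minor, degree 7 sits 11 semitones above the tonic. Abb + 11 semitones is pitch class 6, spelled on G as Gb.

Gb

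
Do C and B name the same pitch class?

No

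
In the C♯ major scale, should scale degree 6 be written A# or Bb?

A#

Each scale degree takes a distinct letter name. Degree 6 of a scale on C must use the letter A.
A# and Bb are enharmonically the same pitch, but only A# uses the letter A, so it is the correct spelling here.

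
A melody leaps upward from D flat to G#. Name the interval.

doubly augmented fourth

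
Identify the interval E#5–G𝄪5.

major third

Counting letters E–F–G gives a third.
E#→G## = 4 semitones, exactly the major third.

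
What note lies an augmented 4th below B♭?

Fb

A fourth below B lands on the letter F.
An augmented fourth spans 6 semitones, so Bb moves to pitch class 4. On the letter F that is Fb.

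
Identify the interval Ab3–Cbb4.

Counting letters A–B–C gives a third.
Ab→Cbb = 2 semitones, 2 narrower than the major third (4), so diminished.

diminished third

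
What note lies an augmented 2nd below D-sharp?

C

D down a major second is C, so the target letter is C.
From D#, an augmented second is 3 semitones down: C.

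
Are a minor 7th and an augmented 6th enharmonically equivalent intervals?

Yes

A minor seventh spans 10 semitones; an augmented sixth spans 10.
They are enharmonically equivalent.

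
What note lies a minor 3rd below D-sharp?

B#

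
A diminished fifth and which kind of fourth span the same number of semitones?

augmented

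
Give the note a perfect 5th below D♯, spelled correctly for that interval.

G#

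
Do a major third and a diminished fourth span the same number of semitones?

A major third spans 4 semitones; a diminished fourth spans 4.
They are enharmonically equivalent.

Yes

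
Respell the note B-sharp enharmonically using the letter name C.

C

B# is pitch class 0. The letter C alone is pitch class 0.
Pitch class 0 on C needs no accidental: C.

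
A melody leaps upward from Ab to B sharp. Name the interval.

The letter names run A→B, a span of 1 letter step, so the interval is some kind of second.
Ab to B# is 4 semitones. A major second is 2, so 4 makes it doubly augmented.

doubly augmented second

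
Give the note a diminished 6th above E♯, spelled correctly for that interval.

C

E up a major sixth is C#, so the target letter is C.
From E#, a diminished sixth is 7 semitones up: C.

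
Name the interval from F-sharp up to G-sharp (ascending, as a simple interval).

Counting letters F–G gives a second.
F#→G# = 2 semitones, exactly the major second.

major second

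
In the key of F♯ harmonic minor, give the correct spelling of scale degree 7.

The F# harmonic minor scale runs F# G# A B C# D E#.
Degree 7 is E#.

E#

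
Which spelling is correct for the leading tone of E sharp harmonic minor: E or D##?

Each scale degree takes a distinct letter name. Degree 7 of a scale on E must use the letter D.
D## and E are enharmonically the same pitch, but only D## uses the letter D, so it is the correct spelling here.

D##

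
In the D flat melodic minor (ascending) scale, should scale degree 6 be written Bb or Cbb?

Bb

Each scale degree takes a distinct letter name. Degree 6 of a scale on D must use the letter B.
Bb and Cbb are enharmonically the same pitch, but only Bb uses the letter B, so it is the correct spelling here.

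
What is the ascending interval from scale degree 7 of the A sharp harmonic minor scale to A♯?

minor second

Scale degree 7 of A# harmonic minor is G##.
G## up to A#: letters G→A make it a second; 1 semitone makes it minor.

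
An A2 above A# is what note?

B##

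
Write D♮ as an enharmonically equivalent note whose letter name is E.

Ebb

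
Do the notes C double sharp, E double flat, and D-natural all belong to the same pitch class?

C## = pitch class 2 and Ebb = pitch class 2 and D = pitch class 2 — the same pitch class, so they are enharmonic equivalents.

Yes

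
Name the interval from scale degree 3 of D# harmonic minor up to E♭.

Scale degree 3 of D# harmonic minor is F#.
F# up to Eb: letters F→E make it a seventh; 9 semitones makes it diminished.

diminished seventh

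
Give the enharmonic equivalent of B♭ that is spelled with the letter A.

Plain A sits 1 semitone below Bb, so on the letter A the same pitch needs a sharp: A#.

A#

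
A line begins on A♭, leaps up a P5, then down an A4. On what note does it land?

Bbb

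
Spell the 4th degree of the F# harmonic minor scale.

Degree 4 takes the letter 3 steps above F, which is B.
In harmonic minor, degree 4 sits 5 semitones above the tonic. F# + 5 semitones is pitch class 11, spelled on B as B.

B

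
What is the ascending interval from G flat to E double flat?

Counting letters G–A–B–C–D–E gives a sixth.
Gb→Ebb = 8 semitones, 1 narrower than the major sixth (9), so minor.

minor sixth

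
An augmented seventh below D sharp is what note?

Eb

D down a major seventh is Eb, so the target letter is E.
From D#, an augmented seventh is 12 semitones down: Eb.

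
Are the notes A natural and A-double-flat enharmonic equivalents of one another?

Two spellings are enharmonically equivalent only if they share a pitch class.
Here A → 9, Abb → 7; 7 ≠ 9, so they are not.

No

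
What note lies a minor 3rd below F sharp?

D#

F down a major third is Db, so the target letter is D.
From F#, a minor third is 3 semitones down: D#.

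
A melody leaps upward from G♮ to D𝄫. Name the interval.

doubly diminished fifth

The letter names run G→D, a span of 4 letter steps, so the interval is some kind of fifth.
G to Dbb is 5 semitones. A perfect fifth is 7, so 5 makes it doubly diminished.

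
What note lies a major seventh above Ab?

G

A seventh above A lands on the letter G.
A major seventh spans 11 semitones, so Ab moves to pitch class 7. On the letter G that is G.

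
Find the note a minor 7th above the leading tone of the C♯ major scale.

The leading tone of C# major is B#.
A minor seventh (10 semitones) above B# lands on the letter A, giving A#.

A#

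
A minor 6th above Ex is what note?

C##

A sixth above E lands on the letter C.
A minor sixth spans 8 semitones, so E## moves to pitch class 2. On the letter C that is C##.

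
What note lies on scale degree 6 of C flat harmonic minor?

Degree 6 takes the letter 5 steps above C, which is A.
In harmonic minor, degree 6 sits 8 semitones above the tonic. Cb + 8 semitones is pitch class 7, spelled on A as Abb.

Abb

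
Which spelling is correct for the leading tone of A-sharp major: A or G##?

Each scale degree takes a distinct letter name. Degree 7 of a scale on A must use the letter G.
G## and A are enharmonically the same pitch, but only G## uses the letter G, so it is the correct spelling here.

G##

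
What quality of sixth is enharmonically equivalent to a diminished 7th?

A diminished seventh spans 9 semitones.
A sixth spanning 9 semitones is major (the major sixth is 9).

major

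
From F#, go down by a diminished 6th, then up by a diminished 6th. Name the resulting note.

F#

A diminished sixth down from F# is A## (letter A, 7 semitones down).
A diminished sixth up from A## is F# (letter F, 7 semitones up).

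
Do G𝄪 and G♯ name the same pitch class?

G## is pitch class 9; G# is pitch class 8.
The pitch classes differ (9 vs. 8), so they are not enharmonic equivalents.

No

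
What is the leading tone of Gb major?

F

Degree 7 takes the letter 6 steps above G, which is F.
In major, degree 7 sits 11 semitones above the tonic. Gb + 11 semitones is pitch class 5, spelled on F as F.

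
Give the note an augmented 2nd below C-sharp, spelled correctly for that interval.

Bb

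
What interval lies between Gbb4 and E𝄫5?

major sixth

The letter names run G→E, a span of 5 letter steps, so the interval is some kind of sixth.
Gbb to Ebb is 9 semitones. A major sixth is 9, so 9 makes it major.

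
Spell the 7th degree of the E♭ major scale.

D

The Eb major scale runs Eb F G Ab Bb C D.
Degree 7 is D.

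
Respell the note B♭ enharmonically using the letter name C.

Cbb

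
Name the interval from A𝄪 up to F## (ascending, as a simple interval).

minor sixth

The letter names run A→F, a span of 5 letter steps, so the interval is some kind of sixth.
A## to F## is 8 semitones. A major sixth is 9, so 8 makes it minor.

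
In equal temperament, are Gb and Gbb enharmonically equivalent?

No

Gb is pitch class 6; Gbb is pitch class 5.
The pitch classes differ (6 vs. 5), so they are not enharmonic equivalents.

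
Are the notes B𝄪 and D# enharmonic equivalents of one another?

No

B## is pitch class 1; D# is pitch class 3.
The pitch classes differ (1 vs. 3), so they are not enharmonic equivalents.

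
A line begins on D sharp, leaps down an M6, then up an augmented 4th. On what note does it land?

A major sixth down from D# is F# (letter F, 9 semitones down).
An augmented fourth up from F# is B# (letter B, 6 semitones up).

B#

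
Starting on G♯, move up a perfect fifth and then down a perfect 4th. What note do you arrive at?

A#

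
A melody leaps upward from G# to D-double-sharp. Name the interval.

The letter names run G→D, a span of 4 letter steps, so the interval is some kind of fifth.
G# to D## is 8 semitones. A perfect fifth is 7, so 8 makes it augmented.

augmented fifth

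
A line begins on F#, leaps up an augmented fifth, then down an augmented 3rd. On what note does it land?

A

An augmented fifth up from F# is C## (letter C, 8 semitones up).
An augmented third down from C## is A (letter A, 5 semitones down).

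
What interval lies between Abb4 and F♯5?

doubly augmented sixth

Counting letters A–B–C–D–E–F gives a sixth.
Abb→F# = 11 semitones, 2 wider than the major sixth (9), so doubly augmented.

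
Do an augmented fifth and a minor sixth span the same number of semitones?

An augmented fifth spans 8 semitones; a minor sixth spans 8.
They are enharmonically equivalent.

Yes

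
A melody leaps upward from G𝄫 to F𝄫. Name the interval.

Counting letters G–A–B–C–D–E–F gives a seventh.
Gbb→Fbb = 10 semitones, 1 narrower than the major seventh (11), so minor.

minor seventh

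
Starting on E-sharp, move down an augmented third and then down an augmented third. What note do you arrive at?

Abb

An augmented third down from E# is C (letter C, 5 semitones down).
An augmented third down from C is Abb (letter A, 5 semitones down).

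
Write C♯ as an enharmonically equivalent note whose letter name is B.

B##

Plain B sits 2 semitones below C#, so on the letter B the same pitch needs a double sharp: B##.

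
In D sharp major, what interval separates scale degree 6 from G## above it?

Scale degree 6 of D# major is B#.
B# up to G##: letters B→G make it a sixth; 9 semitones makes it major.

major sixth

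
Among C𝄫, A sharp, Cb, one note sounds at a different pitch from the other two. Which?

Cb

In 12-tone equal temperament, enharmonic equivalents share a pitch class. Cbb is pitch class 10; A# is pitch class 10; Cb is pitch class 11.
Cbb and A# share pitch class 10, while Cb is pitch class 11.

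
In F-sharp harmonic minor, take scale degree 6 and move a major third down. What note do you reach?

Bb

Scale degree 6 of F# harmonic minor is D.
A major third (4 semitones) below D lands on the letter B, giving Bb.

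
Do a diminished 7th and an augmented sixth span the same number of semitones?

A diminished seventh spans 9 semitones; an augmented sixth spans 10.
The spans differ, so they are not enharmonic equivalents.

No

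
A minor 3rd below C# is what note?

A third below C lands on the letter A.
A minor third spans 3 semitones, so C# moves to pitch class 10. On the letter A that is A#.

A#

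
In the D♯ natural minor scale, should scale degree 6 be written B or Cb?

B

Each scale degree takes a distinct letter name. Degree 6 of a scale on D must use the letter B.
B and Cb are enharmonically the same pitch, but only B uses the letter B, so it is the correct spelling here.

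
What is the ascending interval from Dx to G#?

diminished fourth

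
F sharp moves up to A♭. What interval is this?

diminished third

Counting letters F–G–A gives a third.
F#→Ab = 2 semitones, 2 narrower than the major third (4), so diminished.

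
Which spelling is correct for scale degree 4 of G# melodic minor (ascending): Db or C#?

C#

Each scale degree takes a distinct letter name. Degree 4 of a scale on G must use the letter C.
C# and Db are enharmonically the same pitch, but only C# uses the letter C, so it is the correct spelling here.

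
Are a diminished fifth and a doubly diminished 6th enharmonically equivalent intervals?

A diminished fifth spans 6 semitones; a doubly diminished sixth spans 6.
They are enharmonically equivalent.

Yes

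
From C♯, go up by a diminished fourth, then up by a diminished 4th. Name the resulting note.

Bbb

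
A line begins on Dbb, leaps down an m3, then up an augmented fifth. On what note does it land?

F

A minor third down from Dbb is Bbb (letter B, 3 semitones down).
An augmented fifth up from Bbb is F (letter F, 8 semitones up).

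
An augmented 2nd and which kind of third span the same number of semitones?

An augmented second spans 3 semitones.
A third spanning 3 semitones is minor (the major third is 4).

minor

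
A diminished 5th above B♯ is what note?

F#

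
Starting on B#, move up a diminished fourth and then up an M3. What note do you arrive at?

G#

A diminished fourth up from B# is E (letter E, 4 semitones up).
A major third up from E is G# (letter G, 4 semitones up).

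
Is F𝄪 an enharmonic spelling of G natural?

Yes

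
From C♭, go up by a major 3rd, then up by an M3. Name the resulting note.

G

A major third up from Cb is Eb (letter E, 4 semitones up).
A major third up from Eb is G (letter G, 4 semitones up).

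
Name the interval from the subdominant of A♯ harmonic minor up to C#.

minor seventh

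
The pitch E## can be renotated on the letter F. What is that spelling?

Plain F sits 1 semitone below E##, so on the letter F the same pitch needs a sharp: F#.

F#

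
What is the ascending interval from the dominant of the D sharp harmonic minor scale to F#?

minor sixth

The dominant of D# harmonic minor is A#.
A# up to F#: letters A→F make it a sixth; 8 semitones makes it minor.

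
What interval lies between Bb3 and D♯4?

The letter names run B→D, a span of 2 letter steps, so the interval is some kind of third.
Bb to D# is 5 semitones. A major third is 4, so 5 makes it augmented.

augmented third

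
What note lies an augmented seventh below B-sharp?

C

A seventh below B lands on the letter C.
An augmented seventh spans 12 semitones, so B# moves to pitch class 0. On the letter C that is C.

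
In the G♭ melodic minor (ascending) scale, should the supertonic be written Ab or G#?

Each scale degree takes a distinct letter name. Degree 2 of a scale on G must use the letter A.
Ab and G# are enharmonically the same pitch, but only Ab uses the letter A, so it is the correct spelling here.

Ab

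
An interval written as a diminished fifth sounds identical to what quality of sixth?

A diminished fifth spans 6 semitones.
A sixth spanning 6 semitones is doubly diminished (the major sixth is 9).

doubly diminished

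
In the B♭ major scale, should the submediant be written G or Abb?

G

Each scale degree takes a distinct letter name. Degree 6 of a scale on B must use the letter G.
G and Abb are enharmonically the same pitch, but only G uses the letter G, so it is the correct spelling here.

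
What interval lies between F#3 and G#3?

Counting letters F–G gives a second.
F#→G# = 2 semitones, exactly the major second.

major second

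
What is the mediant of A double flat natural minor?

Cbb

Degree 3 takes the letter 2 steps above A, which is C.
In natural minor, degree 3 sits 3 semitones above the tonic. Abb + 3 semitones is pitch class 10, spelled on C as Cbb.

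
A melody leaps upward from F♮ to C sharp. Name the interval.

augmented fifth

Counting letters F–G–A–B–C gives a fifth.
F→C# = 8 semitones, 1 wider than the perfect fifth (7), so augmented.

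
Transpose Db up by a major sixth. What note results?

D up a major sixth is B, so the target letter is B.
From Db, a major sixth is 9 semitones up: Bb.

Bb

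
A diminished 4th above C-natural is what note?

Fb

C up a perfect fourth is F, so the target letter is F.
From C, a diminished fourth is 4 semitones up: Fb.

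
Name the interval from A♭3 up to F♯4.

The letter names run A→F, a span of 5 letter steps, so the interval is some kind of sixth.
Ab to F# is 10 semitones. A major sixth is 9, so 10 makes it augmented.

augmented sixth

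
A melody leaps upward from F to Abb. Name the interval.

The letter names run F→A, a span of 2 letter steps, so the interval is some kind of third.
F to Abb is 2 semitones. A major third is 4, so 2 makes it diminished.

diminished third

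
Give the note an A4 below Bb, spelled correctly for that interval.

Fb

A fourth below B lands on the letter F.
An augmented fourth spans 6 semitones, so Bb moves to pitch class 4. On the letter F that is Fb.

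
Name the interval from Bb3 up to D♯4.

The letter names run B→D, a span of 2 letter steps, so the interval is some kind of third.
Bb to D# is 5 semitones. A major third is 4, so 5 makes it augmented.

augmented third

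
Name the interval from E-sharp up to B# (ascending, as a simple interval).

perfect fifth

The letter names run E→B, a span of 4 letter steps, so the interval is some kind of fifth.
E# to B# is 7 semitones. A perfect fifth is 7, so 7 makes it perfect.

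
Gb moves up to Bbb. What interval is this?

minor third

The letter names run G→B, a span of 2 letter steps, so the interval is some kind of third.
Gb to Bbb is 3 semitones. A major third is 4, so 3 makes it minor.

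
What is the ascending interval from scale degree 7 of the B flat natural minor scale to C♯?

augmented third

Scale degree 7 of Bb natural minor is Ab.
Ab up to C#: letters A→C make it a third; 5 semitones makes it augmented.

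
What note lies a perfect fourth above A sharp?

A up a perfect fourth is D, so the target letter is D.
From A#, a perfect fourth is 5 semitones up: D#.

D#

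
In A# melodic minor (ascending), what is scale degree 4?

The A# melodic minor (ascending) scale runs A# B# C# D# E# F## G##.
Degree 4 is D#.

D#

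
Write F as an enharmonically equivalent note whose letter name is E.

Plain E sits 1 semitone below F, so on the letter E the same pitch needs a sharp: E#.

E#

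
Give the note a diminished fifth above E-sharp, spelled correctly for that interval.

B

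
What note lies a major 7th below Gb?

Abb

A seventh below G lands on the letter A.
A major seventh spans 11 semitones, so Gb moves to pitch class 7. On the letter A that is Abb.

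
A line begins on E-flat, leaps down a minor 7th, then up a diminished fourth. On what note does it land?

A minor seventh down from Eb is F (letter F, 10 semitones down).
A diminished fourth up from F is Bbb (letter B, 4 semitones up).

Bbb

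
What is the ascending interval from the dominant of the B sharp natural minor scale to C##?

The dominant of B# natural minor is F##.
F## up to C##: letters F→C make it a fifth; 7 semitones makes it perfect.

perfect fifth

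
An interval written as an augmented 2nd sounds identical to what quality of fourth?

An augmented second spans 3 semitones.
A fourth spanning 3 semitones is doubly diminished (the perfect fourth is 5).

doubly diminished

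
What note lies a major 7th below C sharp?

A seventh below C lands on the letter D.
A major seventh spans 11 semitones, so C# moves to pitch class 2. On the letter D that is D.

D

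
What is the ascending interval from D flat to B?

Counting letters D–E–F–G–A–B gives a sixth.
Db→B = 10 semitones, 1 wider than the major sixth (9), so augmented.

augmented sixth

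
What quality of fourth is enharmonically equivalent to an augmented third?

perfect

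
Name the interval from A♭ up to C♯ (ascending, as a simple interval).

augmented third

The letter names run A→C, a span of 2 letter steps, so the interval is some kind of third.
Ab to C# is 5 semitones. A major third is 4, so 5 makes it augmented.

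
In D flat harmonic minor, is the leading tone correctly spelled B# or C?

Each scale degree takes a distinct letter name. Degree 7 of a scale on D must use the letter C.
C and B# are enharmonically the same pitch, but only C uses the letter C, so it is the correct spelling here.

C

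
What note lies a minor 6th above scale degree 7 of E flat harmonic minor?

Scale degree 7 of Eb harmonic minor is D.
A minor sixth (8 semitones) above D lands on the letter B, giving Bb.

Bb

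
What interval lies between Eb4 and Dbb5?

diminished seventh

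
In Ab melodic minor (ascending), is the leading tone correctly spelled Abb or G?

Each scale degree takes a distinct letter name. Degree 7 of a scale on A must use the letter G.
G and Abb are enharmonically the same pitch, but only G uses the letter G, so it is the correct spelling here.

G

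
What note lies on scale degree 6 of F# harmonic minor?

The F# harmonic minor scale runs F# G# A B C# D E#.
Degree 6 is D.

D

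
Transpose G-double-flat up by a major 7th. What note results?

Fb

G up a major seventh is F#, so the target letter is F.
From Gbb, a major seventh is 11 semitones up: Fb.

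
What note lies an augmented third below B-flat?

Gbb

B down a major third is G, so the target letter is G.
From Bb, an augmented third is 5 semitones down: Gbb.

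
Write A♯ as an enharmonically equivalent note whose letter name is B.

Bb

Plain B sits 1 semitone above A#, so on the letter B the same pitch needs a flat: Bb.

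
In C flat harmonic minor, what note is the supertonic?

Db

Degree 2 takes the letter 1 step above C, which is D.
In harmonic minor, degree 2 sits 2 semitones above the tonic. Cb + 2 semitones is pitch class 1, spelled on D as Db.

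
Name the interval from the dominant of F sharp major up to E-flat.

diminished third

The dominant of F# major is C#.
C# up to Eb: letters C→E make it a third; 2 semitones makes it diminished.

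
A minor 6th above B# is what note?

G#

A sixth above B lands on the letter G.
A minor sixth spans 8 semitones, so B# moves to pitch class 8. On the letter G that is G#.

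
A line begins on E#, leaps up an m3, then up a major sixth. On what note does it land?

E#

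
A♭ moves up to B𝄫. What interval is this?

Counting letters A–B gives a second.
Ab→Bbb = 1 semitone, 1 narrower than the major second (2), so minor.

minor second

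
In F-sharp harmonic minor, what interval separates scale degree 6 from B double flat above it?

Scale degree 6 of F# harmonic minor is D.
D up to Bbb: letters D→B make it a sixth; 7 semitones makes it diminished.

diminished sixth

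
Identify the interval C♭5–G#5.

doubly augmented fifth

Counting letters C–D–E–F–G gives a fifth.
Cb→G# = 9 semitones, 2 wider than the perfect fifth (7), so doubly augmented.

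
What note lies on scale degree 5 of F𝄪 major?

C##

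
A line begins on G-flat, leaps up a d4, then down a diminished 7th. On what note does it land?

Db

A diminished fourth up from Gb is Cbb (letter C, 4 semitones up).
A diminished seventh down from Cbb is Db (letter D, 9 semitones down).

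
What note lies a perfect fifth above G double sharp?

D##

G up a perfect fifth is D, so the target letter is D.
From G##, a perfect fifth is 7 semitones up: D##.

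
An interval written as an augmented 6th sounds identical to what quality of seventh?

minor

An augmented sixth spans 10 semitones.
A seventh spanning 10 semitones is minor (the major seventh is 11).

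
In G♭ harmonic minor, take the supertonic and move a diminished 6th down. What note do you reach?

The supertonic of Gb harmonic minor is Ab.
A diminished sixth (7 semitones) below Ab lands on the letter C, giving C#.

C#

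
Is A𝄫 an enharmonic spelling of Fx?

Abb = pitch class 7 and F## = pitch class 7 — the same pitch class, so they are enharmonic equivalents.

Yes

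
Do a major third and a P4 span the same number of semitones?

No

A major third spans 4 semitones; a perfect fourth spans 5.
The spans differ, so they are not enharmonic equivalents.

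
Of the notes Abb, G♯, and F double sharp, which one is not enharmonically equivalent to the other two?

G#

In 12-tone equal temperament, enharmonic equivalents share a pitch class. Abb is pitch class 7; G# is pitch class 8; F## is pitch class 7.
Abb and F## share pitch class 7, while G# is pitch class 8.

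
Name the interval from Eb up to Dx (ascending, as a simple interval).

doubly augmented seventh

Counting letters E–F–G–A–B–C–D gives a seventh.
Eb→D## = 13 semitones, 2 wider than the major seventh (11), so doubly augmented.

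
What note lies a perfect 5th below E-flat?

Ab

E down a perfect fifth is A, so the target letter is A.
From Eb, a perfect fifth is 7 semitones down: Ab.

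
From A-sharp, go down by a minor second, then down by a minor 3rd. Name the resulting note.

E##

A minor second down from A# is G## (letter G, 1 semitone down).
A minor third down from G## is E## (letter E, 3 semitones down).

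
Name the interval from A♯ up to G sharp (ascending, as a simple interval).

minor seventh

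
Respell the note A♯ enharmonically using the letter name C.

A# is pitch class 10. The letter C alone is pitch class 0.
To reach pitch class 10 from C requires an offset of -2 semitones, i.e. double flat: Cbb.

Cbb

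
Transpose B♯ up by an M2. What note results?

C##

B up a major second is C#, so the target letter is C.
From B#, a major second is 2 semitones up: C##.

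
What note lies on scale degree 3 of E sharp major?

G##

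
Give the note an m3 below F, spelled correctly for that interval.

D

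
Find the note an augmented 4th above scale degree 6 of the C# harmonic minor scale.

Scale degree 6 of C# harmonic minor is A.
An augmented fourth (6 semitones) above A lands on the letter D, giving D#.

D#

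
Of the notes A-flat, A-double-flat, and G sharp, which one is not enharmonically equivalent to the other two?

Abb

In 12-tone equal temperament, enharmonic equivalents share a pitch class. Ab is pitch class 8; Abb is pitch class 7; G# is pitch class 8.
Ab and G# share pitch class 8, while Abb is pitch class 7.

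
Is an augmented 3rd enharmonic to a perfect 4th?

An augmented third spans 5 semitones; a perfect fourth spans 5.
They are enharmonically equivalent.

Yes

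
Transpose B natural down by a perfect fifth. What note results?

E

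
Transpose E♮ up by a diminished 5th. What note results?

Bb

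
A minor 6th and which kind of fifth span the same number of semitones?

augmented

A minor sixth spans 8 semitones.
A fifth spanning 8 semitones is augmented (the perfect fifth is 7).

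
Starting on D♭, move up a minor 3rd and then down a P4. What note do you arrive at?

A minor third up from Db is Fb (letter F, 3 semitones up).
A perfect fourth down from Fb is Cb (letter C, 5 semitones down).

Cb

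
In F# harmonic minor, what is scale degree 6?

D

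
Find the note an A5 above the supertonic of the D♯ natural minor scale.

The supertonic of D# natural minor is E#.
An augmented fifth (8 semitones) above E# lands on the letter B, giving B##.

B##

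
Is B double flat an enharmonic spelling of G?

No

Bbb is pitch class 9; G is pitch class 7.
The pitch classes differ (9 vs. 7), so they are not enharmonic equivalents.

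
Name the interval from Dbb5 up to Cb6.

Counting letters D–E–F–G–A–B–C gives a seventh.
Dbb→Cb = 11 semitones, exactly the major seventh.

major seventh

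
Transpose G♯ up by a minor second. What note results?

A

G up a major second is A, so the target letter is A.
From G#, a minor second is 1 semitone up: A.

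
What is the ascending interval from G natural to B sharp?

augmented third

Counting letters G–A–B gives a third.
G→B# = 5 semitones, 1 wider than the major third (4), so augmented.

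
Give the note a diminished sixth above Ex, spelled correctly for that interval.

C#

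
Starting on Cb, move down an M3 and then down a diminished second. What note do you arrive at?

G

A major third down from Cb is Abb (letter A, 4 semitones down).
A diminished second down from Abb is G (letter G, 0 semitones down).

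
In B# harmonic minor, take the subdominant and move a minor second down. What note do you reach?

D##

The subdominant of B# harmonic minor is E#.
A minor second (1 semitone) below E# lands on the letter D, giving D##.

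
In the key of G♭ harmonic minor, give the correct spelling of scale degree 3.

Degree 3 takes the letter 2 steps above G, which is B.
In harmonic minor, degree 3 sits 3 semitones above the tonic. Gb + 3 semitones is pitch class 9, spelled on B as Bbb.

Bbb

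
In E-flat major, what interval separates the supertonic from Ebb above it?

diminished seventh

The supertonic of Eb major is F.
F up to Ebb: letters F→E make it a seventh; 9 semitones makes it diminished.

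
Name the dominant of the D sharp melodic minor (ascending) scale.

Degree 5 takes the letter 4 steps above D, which is A.
In melodic minor (ascending), degree 5 sits 7 semitones above the tonic. D# + 7 semitones is pitch class 10, spelled on A as A#.

A#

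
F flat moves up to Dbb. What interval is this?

Counting letters F–G–A–B–C–D gives a sixth.
Fb→Dbb = 8 semitones, 1 narrower than the major sixth (9), so minor.

minor sixth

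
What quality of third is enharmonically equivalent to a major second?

diminished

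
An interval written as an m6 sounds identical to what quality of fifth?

A minor sixth spans 8 semitones.
A fifth spanning 8 semitones is augmented (the perfect fifth is 7).

augmented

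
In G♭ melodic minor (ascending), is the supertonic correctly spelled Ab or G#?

Each scale degree takes a distinct letter name. Degree 2 of a scale on G must use the letter A.
Ab and G# are enharmonically the same pitch, but only Ab uses the letter A, so it is the correct spelling here.

Ab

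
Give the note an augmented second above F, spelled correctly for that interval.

G#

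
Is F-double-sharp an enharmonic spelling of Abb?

F## is pitch class 7; Abb is pitch class 7.
All spellings map to pitch class 7, so they are enharmonically equivalent.

Yes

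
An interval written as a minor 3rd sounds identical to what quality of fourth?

A minor third spans 3 semitones.
A fourth spanning 3 semitones is doubly diminished (the perfect fourth is 5).

doubly diminished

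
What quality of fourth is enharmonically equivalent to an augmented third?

perfect

An augmented third spans 5 semitones.
A fourth spanning 5 semitones is perfect (the perfect fourth is 5).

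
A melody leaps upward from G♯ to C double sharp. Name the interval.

Counting letters G–A–B–C gives a fourth.
G#→C## = 6 semitones, 1 wider than the perfect fourth (5), so augmented.

augmented fourth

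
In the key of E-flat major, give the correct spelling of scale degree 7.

D

Degree 7 takes the letter 6 steps above E, which is D.
In major, degree 7 sits 11 semitones above the tonic. Eb + 11 semitones is pitch class 2, spelled on D as D.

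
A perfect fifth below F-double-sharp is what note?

F down a perfect fifth is Bb, so the target letter is B.
From F##, a perfect fifth is 7 semitones down: B#.

B#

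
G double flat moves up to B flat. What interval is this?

augmented third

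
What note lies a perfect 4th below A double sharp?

A fourth below A lands on the letter E.
A perfect fourth spans 5 semitones, so A## moves to pitch class 6. On the letter E that is E##.

E##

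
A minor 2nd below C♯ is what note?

C down a major second is Bb, so the target letter is B.
From C#, a minor second is 1 semitone down: B#.

B#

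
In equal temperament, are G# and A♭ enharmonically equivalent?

G# = pitch class 8 and Ab = pitch class 8 — the same pitch class, so they are enharmonic equivalents.

Yes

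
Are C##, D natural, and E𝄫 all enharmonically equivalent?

Yes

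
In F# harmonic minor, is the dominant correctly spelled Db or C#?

Each scale degree takes a distinct letter name. Degree 5 of a scale on F must use the letter C.
C# and Db are enharmonically the same pitch, but only C# uses the letter C, so it is the correct spelling here.

C#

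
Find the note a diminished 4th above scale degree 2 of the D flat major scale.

Abb

Scale degree 2 of Db major is Eb.
A diminished fourth (4 semitones) above Eb lands on the letter A, giving Abb.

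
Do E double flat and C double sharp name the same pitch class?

Ebb = pitch class 2 and C## = pitch class 2 — the same pitch class, so they are enharmonic equivalents.

Yes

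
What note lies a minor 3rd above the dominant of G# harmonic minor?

The dominant of G# harmonic minor is D#.
A minor third (3 semitones) above D# lands on the letter F, giving F#.

F#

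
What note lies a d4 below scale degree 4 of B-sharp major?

B##

Scale degree 4 of B# major is E#.
A diminished fourth (4 semitones) below E# lands on the letter B, giving B##.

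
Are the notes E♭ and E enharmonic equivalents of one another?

Eb is pitch class 3; E is pitch class 4.
The pitch classes differ (3 vs. 4), so they are not enharmonic equivalents.

No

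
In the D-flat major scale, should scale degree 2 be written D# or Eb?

Each scale degree takes a distinct letter name. Degree 2 of a scale on D must use the letter E.
Eb and D# are enharmonically the same pitch, but only Eb uses the letter E, so it is the correct spelling here.

Eb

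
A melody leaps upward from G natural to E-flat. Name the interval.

Counting letters G–A–B–C–D–E gives a sixth.
G→Eb = 8 semitones, 1 narrower than the major sixth (9), so minor.

minor sixth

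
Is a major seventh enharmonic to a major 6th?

A major seventh spans 11 semitones; a major sixth spans 9.
The spans differ, so they are not enharmonic equivalents.

No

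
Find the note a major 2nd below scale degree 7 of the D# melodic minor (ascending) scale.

B#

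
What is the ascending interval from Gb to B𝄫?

minor third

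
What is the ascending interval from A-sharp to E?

diminished fifth

Counting letters A–B–C–D–E gives a fifth.
A#→E = 6 semitones, 1 narrower than the perfect fifth (7), so diminished.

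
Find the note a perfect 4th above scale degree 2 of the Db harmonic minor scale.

Ab

Scale degree 2 of Db harmonic minor is Eb.
A perfect fourth (5 semitones) above Eb lands on the letter A, giving Ab.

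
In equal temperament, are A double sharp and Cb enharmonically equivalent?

A## is pitch class 11; Cb is pitch class 11.
All spellings map to pitch class 11, so they are enharmonically equivalent.

Yes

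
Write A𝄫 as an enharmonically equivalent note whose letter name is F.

Plain F sits 2 semitones below Abb, so on the letter F the same pitch needs a double sharp: F##.

F##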